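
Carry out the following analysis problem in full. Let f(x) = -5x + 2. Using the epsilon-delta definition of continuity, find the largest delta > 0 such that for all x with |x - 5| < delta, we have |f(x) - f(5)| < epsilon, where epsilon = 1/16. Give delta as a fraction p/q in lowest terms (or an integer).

We compute f(5) = -5*(5) + 2 = -23.
|f(x) - f(5)| = |-5x + 2 - (-23)| = |-5(x - 5)| = 5|x - 5|.
We need 5|x - 5| < 1/16, i.e. |x - 5| < 1/16 / 5 = 1/80.
So any delta <= 1/80 works. Conversely, if delta > 1/80, then x = 5 + 1/80 satisfies |x - 5| = 1/80 < delta but |f(x) - f(5)| = 5 * 1/80 = 1/16, which is not < 1/16; so no larger delta works.
Hence the largest such delta is 1/80.

1/80


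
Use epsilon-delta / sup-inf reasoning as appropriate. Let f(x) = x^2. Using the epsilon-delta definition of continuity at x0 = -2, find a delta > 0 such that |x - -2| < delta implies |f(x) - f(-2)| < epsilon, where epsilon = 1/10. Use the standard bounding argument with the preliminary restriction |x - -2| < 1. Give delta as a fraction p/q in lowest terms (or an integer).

Factor: |x^2 - (-2)^2| = |x - -2| * |x + -2|.
Impose |x - -2| < 1 first. Then |x + -2| = |(x - -2) + 2*(-2)| <= |x - -2| + 2*|-2| < 1 + 4 = 5.
So |x^2 - (-2)^2| < delta * 5.
We need delta * 5 <= 1/10, i.e. delta <= 1/10/5 = 1/50.
Since 1/50 < 1, this is tighter than 1; take delta = 1/50.
So delta = 1/50 works.

1/50


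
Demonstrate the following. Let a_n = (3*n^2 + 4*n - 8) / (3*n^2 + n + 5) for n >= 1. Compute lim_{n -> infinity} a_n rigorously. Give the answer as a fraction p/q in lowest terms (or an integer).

Divide numerator and denominator by n^2, the highest power:
numerator / n^2 = 3 + 4/n - 8/n^2
denominator / n^2 = 3 + 1/n + 5/n^2
As n -> infinity, all terms of the form c/n^k (k >= 1) tend to 0.
So numerator / n^2 -> 3 and denominator / n^2 -> 3.
Therefore lim a_n = 1.

1


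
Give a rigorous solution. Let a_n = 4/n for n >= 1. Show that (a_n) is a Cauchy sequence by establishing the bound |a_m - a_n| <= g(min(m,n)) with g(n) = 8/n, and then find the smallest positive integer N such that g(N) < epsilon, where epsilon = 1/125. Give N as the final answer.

For any m, n >= 1, by the triangle inequality:
|a_m - a_n| = |4/m - 4/n| <= 4*1/m + 4*1/n <= 8/min(m,n).
So g(n) = 8/n bounds the Cauchy difference. Since g(n) -> 0, (a_n) is Cauchy.
Now solve g(N) < 1/125: 8/N < 1/125 <=> N > 8 / (1/125) = 1000.
The smallest integer strictly greater than 1000 is N = 1001.
Check: g(1001) = 8/1001 = 8/1001 < 1/125; g(1000) = 1/125 >= 1/125. So N = 1001.

1001


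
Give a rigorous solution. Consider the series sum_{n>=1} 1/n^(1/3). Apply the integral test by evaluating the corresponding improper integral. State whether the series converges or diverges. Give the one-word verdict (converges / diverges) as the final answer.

Let f(x) = x^(-1/3). Then f is positive, continuous, and decreasing on [1, infinity), so the integral test applies.
Compute the improper integral int_{1}^infinity f(x) dx:
  antiderivative F(x) = 3*x^(2/3)/2.
  As x -> infinity, F(x) -> infinity (since p = 1/3 < 1).
  So the integral diverges. By the integral test, the series diverges.

diverges


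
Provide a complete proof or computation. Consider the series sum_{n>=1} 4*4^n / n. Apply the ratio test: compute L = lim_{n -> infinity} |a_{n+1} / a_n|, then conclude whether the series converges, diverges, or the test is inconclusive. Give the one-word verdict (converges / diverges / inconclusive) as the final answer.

Let a_n denote the general term. Form the ratio a_{n+1}/a_n and simplify:
a_{n+1}/a_n = 4*n/(n + 1)
Take the limit as n -> infinity: L = 4.
Since L = 4 > 1 (or L = infinity), the ratio test implies the series diverges.

diverges


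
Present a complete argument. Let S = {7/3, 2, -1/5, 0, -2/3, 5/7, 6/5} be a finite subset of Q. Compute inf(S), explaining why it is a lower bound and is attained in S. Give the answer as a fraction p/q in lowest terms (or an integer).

S is finite, so inf(S) = min(S).
Sorted increasing:
-2/3, -1/5, 0, 5/7, 6/5, 2, 7/3
The extremum is -2/3.
For every x in S, x >= -2/3. And -2/3 is in S, so it is attained.
Therefore inf(S) = -2/3.

-2/3


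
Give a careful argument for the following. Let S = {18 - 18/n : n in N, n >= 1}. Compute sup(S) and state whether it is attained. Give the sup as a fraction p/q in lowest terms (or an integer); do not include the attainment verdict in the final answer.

Analysis:
- Values: 0, 9, 12, 27/2, ... strictly increasing.
- Minimum is 0 (n=1); inf = 0 (attained).
- 18 - 18/n -> 18 from below; sup = 18, not attained.
Conclusion: sup(S) = 18, not attained in S.

18


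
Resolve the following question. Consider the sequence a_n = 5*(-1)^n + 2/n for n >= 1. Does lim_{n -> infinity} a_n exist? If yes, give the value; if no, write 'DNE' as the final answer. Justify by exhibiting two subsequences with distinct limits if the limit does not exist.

Examine the behaviour of a_n along subsequences.
a_{2k} = 5 + 2/(2k) -> 5. a_{2k+1} = -5 + 2/(2k+1) -> -5.
Since these two subsequential limits are 5 and -5, distinct, the full sequence cannot converge (a convergent sequence has all subsequences tending to the same limit). So lim a_n does not exist.

DNE


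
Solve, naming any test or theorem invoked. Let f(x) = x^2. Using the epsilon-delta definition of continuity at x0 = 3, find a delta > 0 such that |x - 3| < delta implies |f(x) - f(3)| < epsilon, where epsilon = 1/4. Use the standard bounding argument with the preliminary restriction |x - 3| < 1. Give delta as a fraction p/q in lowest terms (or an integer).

Factor: |x^2 - (3)^2| = |x - 3| * |x + 3|.
Impose |x - 3| < 1 first. Then |x + 3| = |(x - 3) + 2*(3)| <= |x - 3| + 2*|3| < 1 + 6 = 7.
So |x^2 - (3)^2| < delta * 7.
We need delta * 7 <= 1/4, i.e. delta <= 1/4/7 = 1/28.
Since 1/28 < 1, this is tighter than 1; take delta = 1/28.
So delta = 1/28 works.

1/28


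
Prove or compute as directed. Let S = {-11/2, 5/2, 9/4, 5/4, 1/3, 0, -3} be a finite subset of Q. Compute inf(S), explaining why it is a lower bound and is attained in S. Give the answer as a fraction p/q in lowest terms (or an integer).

S is finite, so inf(S) = min(S).
Sorted increasing:
-11/2, -3, 0, 1/3, 5/4, 9/4, 5/2
The extremum is -11/2.
For every x in S, x >= -11/2. And -11/2 is in S, so it is attained.
Therefore inf(S) = -11/2.

-11/2


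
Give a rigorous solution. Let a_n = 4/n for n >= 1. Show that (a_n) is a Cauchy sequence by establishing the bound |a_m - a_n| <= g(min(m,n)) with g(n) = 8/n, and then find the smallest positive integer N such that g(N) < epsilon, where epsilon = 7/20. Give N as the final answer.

For any m, n >= 1, by the triangle inequality:
|a_m - a_n| = |4/m - 4/n| <= 4*1/m + 4*1/n <= 8/min(m,n).
So g(n) = 8/n bounds the Cauchy difference. Since g(n) -> 0, (a_n) is Cauchy.
Now solve g(N) < 7/20: 8/N < 7/20 <=> N > 8 / (7/20) = 160/7.
The smallest integer strictly greater than 160/7 is N = 23.
Check: g(23) = 8/23 = 8/23 < 7/20; g(22) = 4/11 >= 7/20. So N = 23.

23


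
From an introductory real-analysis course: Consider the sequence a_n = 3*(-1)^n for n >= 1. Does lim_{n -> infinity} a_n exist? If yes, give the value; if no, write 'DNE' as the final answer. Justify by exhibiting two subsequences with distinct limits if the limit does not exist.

Examine the behaviour of a_n along subsequences.
Even-n subsequence a_{2k} = 3 -> 3. Odd-n subsequence a_{2k+1} = -3 -> -3.
Since these two subsequential limits are 3 and -3, distinct, the full sequence cannot converge (a convergent sequence has all subsequences tending to the same limit). So lim a_n does not exist.

DNE


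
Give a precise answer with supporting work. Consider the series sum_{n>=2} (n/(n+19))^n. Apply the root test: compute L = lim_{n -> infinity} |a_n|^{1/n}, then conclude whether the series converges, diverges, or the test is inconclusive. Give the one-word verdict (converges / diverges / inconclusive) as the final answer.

Let a_n denote the general term. Form |a_n|^(1/n) and simplify:
|a_n|^(1/n) = n/(n + 19)
Take the limit as n -> infinity: L = 1.
Since L = 1, the root test is inconclusive. (In fact a_n = (n/(n+19))^n -> e^(-19) != 0, so the nth-term test shows divergence; but the root test itself gives no conclusion.)

inconclusive


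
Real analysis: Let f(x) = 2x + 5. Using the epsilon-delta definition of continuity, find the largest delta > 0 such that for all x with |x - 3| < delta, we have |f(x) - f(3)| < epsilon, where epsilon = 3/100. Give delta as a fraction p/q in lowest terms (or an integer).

We compute f(3) = 2*(3) + 5 = 11.
|f(x) - f(3)| = |2x + 5 - (11)| = |2(x - 3)| = 2|x - 3|.
We need 2|x - 3| < 3/100, i.e. |x - 3| < 3/100 / 2 = 3/200.
So any delta <= 3/200 works. Conversely, if delta > 3/200, then x = 3 + 3/200 satisfies |x - 3| = 3/200 < delta but |f(x) - f(3)| = 2 * 3/200 = 3/100, which is not < 3/100; so no larger delta works.
Hence the largest such delta is 3/200.

3/200


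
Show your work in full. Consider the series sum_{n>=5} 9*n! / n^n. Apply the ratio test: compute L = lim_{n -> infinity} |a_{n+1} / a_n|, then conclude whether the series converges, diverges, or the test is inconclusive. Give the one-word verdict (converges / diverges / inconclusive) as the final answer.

Let a_n denote the general term. Form the ratio a_{n+1}/a_n and simplify:
a_{n+1}/a_n = (n/(n + 1))^n
Take the limit as n -> infinity: L = exp(-1).
Since L = exp(-1) < 1, the ratio test implies the series converges.

converges


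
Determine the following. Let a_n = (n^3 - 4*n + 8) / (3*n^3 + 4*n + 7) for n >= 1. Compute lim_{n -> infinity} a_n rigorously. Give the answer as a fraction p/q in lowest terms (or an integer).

Divide numerator and denominator by n^3, the highest power:
numerator / n^3 = 1 - 4/n^2 + 8/n^3
denominator / n^3 = 3 + 4/n^2 + 7/n^3
As n -> infinity, all terms of the form c/n^k (k >= 1) tend to 0.
So numerator / n^3 -> 1 and denominator / n^3 -> 3.
Therefore lim a_n = 1/3.

1/3


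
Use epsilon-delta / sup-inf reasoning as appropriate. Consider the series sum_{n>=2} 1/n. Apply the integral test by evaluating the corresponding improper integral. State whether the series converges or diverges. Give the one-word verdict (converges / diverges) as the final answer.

Let f(x) = 1/x. Then f is positive, continuous, and decreasing on [2, infinity), so the integral test applies.
Compute the improper integral int_{2}^infinity f(x) dx:
  antiderivative F(x) = log(x).
  As x -> infinity, log(x) -> infinity.
  So int = infinity - log(2) = infinity. By the integral test, the series diverges.

diverges


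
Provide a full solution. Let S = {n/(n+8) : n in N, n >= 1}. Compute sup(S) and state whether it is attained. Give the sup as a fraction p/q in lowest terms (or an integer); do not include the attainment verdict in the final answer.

Analysis:
- Values: 1/9, 1/5, 3/11, 1/3, ... strictly increasing.
- Minimum is 1/9 (n=1); inf = 1/9 (attained).
- n/(n+8) = 1 - 8/(n+8) -> 1 from below as n -> infinity, and never equals 1.
- So sup = 1 (not attained).
Conclusion: sup(S) = 1, not attained in S.

1


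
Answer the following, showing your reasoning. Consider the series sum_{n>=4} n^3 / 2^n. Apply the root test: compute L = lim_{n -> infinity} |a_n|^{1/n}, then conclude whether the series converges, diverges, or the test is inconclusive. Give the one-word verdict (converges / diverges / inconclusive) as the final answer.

Let a_n denote the general term. Form |a_n|^(1/n) and simplify:
|a_n|^(1/n) = n^(3/n)/2
Take the limit as n -> infinity: L = 1/2.
Since L = 1/2 < 1, the root test implies convergence.

converges


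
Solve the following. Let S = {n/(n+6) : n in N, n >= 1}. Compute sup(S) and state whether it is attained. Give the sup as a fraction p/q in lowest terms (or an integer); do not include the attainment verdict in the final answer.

Analysis:
- Values: 1/7, 1/4, 1/3, 2/5, ... strictly increasing.
- Minimum is 1/7 (n=1); inf = 1/7 (attained).
- n/(n+6) = 1 - 6/(n+6) -> 1 from below as n -> infinity, and never equals 1.
- So sup = 1 (not attained).
Conclusion: sup(S) = 1, not attained in S.

1


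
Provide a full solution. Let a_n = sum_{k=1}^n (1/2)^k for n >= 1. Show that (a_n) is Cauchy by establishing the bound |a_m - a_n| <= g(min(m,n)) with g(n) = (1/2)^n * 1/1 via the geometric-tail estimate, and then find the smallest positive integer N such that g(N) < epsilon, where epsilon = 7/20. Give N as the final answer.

For m > n >= 1: |a_m - a_n| = sum_{k=n+1}^m (1/2)^k < sum_{k=n+1}^infinity (1/2)^k = (1/2)^(n+1) / (1 - 1/2) = (1/2)^n * (1/2) * (2/1) = (1/2)^n * 1/1.
So g(n) = (1/2)^n / 1. Since g(n) -> 0, (a_n) is Cauchy.
Now solve g(N) < 7/20: (1/2)^N / 1 < 7/20 <=> 2^N > 1 / (1 * 7/20) = 20/7.
Check powers of 2: 2^1 = 2 <= 20/7, 2^2 = 4 > 20/7.
So the smallest such N is 2. Check: g(2) = 1/(1 * 4) = 1/4 < 7/20.

2


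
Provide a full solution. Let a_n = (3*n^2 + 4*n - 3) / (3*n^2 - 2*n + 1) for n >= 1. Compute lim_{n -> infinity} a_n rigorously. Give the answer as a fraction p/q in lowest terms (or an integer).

Divide numerator and denominator by n^2, the highest power:
numerator / n^2 = 3 + 4/n - 3/n^2
denominator / n^2 = 3 - 2/n + n^(-2)
As n -> infinity, all terms of the form c/n^k (k >= 1) tend to 0.
So numerator / n^2 -> 3 and denominator / n^2 -> 3.
Therefore lim a_n = 1.

1


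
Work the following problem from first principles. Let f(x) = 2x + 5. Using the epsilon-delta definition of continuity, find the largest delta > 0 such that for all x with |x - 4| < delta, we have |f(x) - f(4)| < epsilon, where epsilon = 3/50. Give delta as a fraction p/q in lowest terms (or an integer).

We compute f(4) = 2*(4) + 5 = 13.
|f(x) - f(4)| = |2x + 5 - (13)| = |2(x - 4)| = 2|x - 4|.
We need 2|x - 4| < 3/50, i.e. |x - 4| < 3/50 / 2 = 3/100.
So any delta <= 3/100 works. Conversely, if delta > 3/100, then x = 4 + 3/100 satisfies |x - 4| = 3/100 < delta but |f(x) - f(4)| = 2 * 3/100 = 3/50, which is not < 3/50; so no larger delta works.
Hence the largest such delta is 3/100.

3/100


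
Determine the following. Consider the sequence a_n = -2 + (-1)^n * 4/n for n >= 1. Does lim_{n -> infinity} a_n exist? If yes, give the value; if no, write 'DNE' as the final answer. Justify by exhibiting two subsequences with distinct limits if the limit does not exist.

Examine the behaviour of a_n along subsequences.
Even-n subsequence a_{2k} = -2 + 4/(2k) -> -2. Odd-n subsequence a_{2k+1} = -2 - 4/(2k+1) -> -2. Both tend to -2, which suggests the limit is -2; verify directly.
|a_n - (-2)| = |(-1)^n * 4/n| = 4/n for every n >= 1.
Given epsilon > 0, choose a positive integer N > 4/epsilon. Then for all n >= N, |a_n - (-2)| = 4/n <= 4/N < epsilon.
So by the definition of the limit, lim a_n exists and equals -2.

-2


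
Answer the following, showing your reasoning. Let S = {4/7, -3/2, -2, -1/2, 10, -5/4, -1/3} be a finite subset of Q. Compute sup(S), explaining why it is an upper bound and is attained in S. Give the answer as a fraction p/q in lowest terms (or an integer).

S is finite, so sup(S) = max(S).
Sorted decreasing:
10, 4/7, -1/3, -1/2, -5/4, -3/2, -2
The extremum is 10.
For every x in S, x <= 10. And 10 is in S, so it is attained.
Therefore sup(S) = 10.

10


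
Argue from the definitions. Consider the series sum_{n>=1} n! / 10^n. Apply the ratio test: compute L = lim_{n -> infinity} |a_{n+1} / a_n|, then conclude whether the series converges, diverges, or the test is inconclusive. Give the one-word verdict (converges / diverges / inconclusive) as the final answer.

Let a_n denote the general term. Form the ratio a_{n+1}/a_n and simplify:
a_{n+1}/a_n = n/10 + 1/10
Take the limit as n -> infinity: L = infinity.
Since L = infinity > 1 (or L = infinity), the ratio test implies the series diverges.

diverges


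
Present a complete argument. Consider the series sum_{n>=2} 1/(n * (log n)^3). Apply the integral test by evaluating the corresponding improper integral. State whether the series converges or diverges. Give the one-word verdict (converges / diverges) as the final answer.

Let f(x) = 1/(x*log(x)^3). Then f is positive, continuous, and decreasing on [2, infinity), so the integral test applies.
Compute the improper integral int_{2}^infinity f(x) dx:
  antiderivative F(x) = -1/(2*log(x)^2).
  F(x) -> 0 as x -> infinity.  int = 0 - F(2) = 1/(2*log(2)^2) < infinity. By the integral test, the series converges.

converges


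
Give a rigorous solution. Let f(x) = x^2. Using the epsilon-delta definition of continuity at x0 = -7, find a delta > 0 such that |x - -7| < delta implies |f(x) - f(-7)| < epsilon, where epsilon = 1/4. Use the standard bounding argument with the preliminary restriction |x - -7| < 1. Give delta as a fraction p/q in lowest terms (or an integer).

Factor: |x^2 - (-7)^2| = |x - -7| * |x + -7|.
Impose |x - -7| < 1 first. Then |x + -7| = |(x - -7) + 2*(-7)| <= |x - -7| + 2*|-7| < 1 + 14 = 15.
So |x^2 - (-7)^2| < delta * 15.
We need delta * 15 <= 1/4, i.e. delta <= 1/4/15 = 1/60.
Since 1/60 < 1, this is tighter than 1; take delta = 1/60.
So delta = 1/60 works.

1/60


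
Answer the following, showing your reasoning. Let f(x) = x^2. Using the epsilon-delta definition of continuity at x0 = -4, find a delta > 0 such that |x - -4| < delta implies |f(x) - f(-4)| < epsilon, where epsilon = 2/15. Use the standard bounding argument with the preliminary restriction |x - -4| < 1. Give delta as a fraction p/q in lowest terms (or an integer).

Factor: |x^2 - (-4)^2| = |x - -4| * |x + -4|.
Impose |x - -4| < 1 first. Then |x + -4| = |(x - -4) + 2*(-4)| <= |x - -4| + 2*|-4| < 1 + 8 = 9.
So |x^2 - (-4)^2| < delta * 9.
We need delta * 9 <= 2/15, i.e. delta <= 2/15/9 = 2/135.
Since 2/135 < 1, this is tighter than 1; take delta = 2/135.
So delta = 2/135 works.

2/135


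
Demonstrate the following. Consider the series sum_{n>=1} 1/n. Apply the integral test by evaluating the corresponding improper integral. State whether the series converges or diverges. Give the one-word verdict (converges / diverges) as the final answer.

Let f(x) = 1/x. Then f is positive, continuous, and decreasing on [1, infinity), so the integral test applies.
Compute the improper integral int_{1}^infinity f(x) dx:
  antiderivative F(x) = log(x).
  As x -> infinity, log(x) -> infinity.
  So int = infinity - log(1) = infinity. By the integral test, the series diverges.

diverges


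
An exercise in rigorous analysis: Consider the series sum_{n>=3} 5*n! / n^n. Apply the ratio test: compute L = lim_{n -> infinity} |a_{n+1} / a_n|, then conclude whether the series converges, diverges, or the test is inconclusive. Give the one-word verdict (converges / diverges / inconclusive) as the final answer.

Let a_n denote the general term. Form the ratio a_{n+1}/a_n and simplify:
a_{n+1}/a_n = (n/(n + 1))^n
Take the limit as n -> infinity: L = exp(-1).
Since L = exp(-1) < 1, the ratio test implies the series converges.

converges


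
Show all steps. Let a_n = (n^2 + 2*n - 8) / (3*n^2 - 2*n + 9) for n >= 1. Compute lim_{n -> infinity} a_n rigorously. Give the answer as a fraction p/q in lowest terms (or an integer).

Divide numerator and denominator by n^2, the highest power:
numerator / n^2 = 1 + 2/n - 8/n^2
denominator / n^2 = 3 - 2/n + 9/n^2
As n -> infinity, all terms of the form c/n^k (k >= 1) tend to 0.
So numerator / n^2 -> 1 and denominator / n^2 -> 3.
Therefore lim a_n = 1/3.

1/3


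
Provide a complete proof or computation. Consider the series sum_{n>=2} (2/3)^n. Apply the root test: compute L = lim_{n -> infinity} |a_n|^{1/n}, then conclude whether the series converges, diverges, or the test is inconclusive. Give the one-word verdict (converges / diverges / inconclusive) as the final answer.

Let a_n denote the general term. Form |a_n|^(1/n) and simplify:
|a_n|^(1/n) = 2/3
Take the limit as n -> infinity: L = 2/3.
Since L = 2/3 < 1, the root test implies convergence.

converges


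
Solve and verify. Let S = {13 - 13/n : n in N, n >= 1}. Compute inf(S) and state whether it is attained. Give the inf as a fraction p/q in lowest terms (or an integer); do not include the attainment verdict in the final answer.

Analysis:
- Values: 0, 13/2, 26/3, 39/4, ... strictly increasing.
- Minimum is 0 (n=1); inf = 0 (attained).
- 13 - 13/n -> 13 from below; sup = 13, not attained.
Conclusion: inf(S) = 0, attained in S.

0


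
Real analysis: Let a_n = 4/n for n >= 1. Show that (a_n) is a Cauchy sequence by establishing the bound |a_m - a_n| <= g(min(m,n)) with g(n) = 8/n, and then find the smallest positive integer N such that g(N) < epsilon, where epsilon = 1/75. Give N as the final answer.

For any m, n >= 1, by the triangle inequality:
|a_m - a_n| = |4/m - 4/n| <= 4*1/m + 4*1/n <= 8/min(m,n).
So g(n) = 8/n bounds the Cauchy difference. Since g(n) -> 0, (a_n) is Cauchy.
Now solve g(N) < 1/75: 8/N < 1/75 <=> N > 8 / (1/75) = 600.
The smallest integer strictly greater than 600 is N = 601.
Check: g(601) = 8/601 = 8/601 < 1/75; g(600) = 1/75 >= 1/75. So N = 601.

601


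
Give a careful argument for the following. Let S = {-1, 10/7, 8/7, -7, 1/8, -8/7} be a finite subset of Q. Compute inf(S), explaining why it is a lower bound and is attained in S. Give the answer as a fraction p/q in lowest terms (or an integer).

S is finite, so inf(S) = min(S).
Sorted increasing:
-7, -8/7, -1, 1/8, 8/7, 10/7
The extremum is -7.
For every x in S, x >= -7. And -7 is in S, so it is attained.
Therefore inf(S) = -7.

-7


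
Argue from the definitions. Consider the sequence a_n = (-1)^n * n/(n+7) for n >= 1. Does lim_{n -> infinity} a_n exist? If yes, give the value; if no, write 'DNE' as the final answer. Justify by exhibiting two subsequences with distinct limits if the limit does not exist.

Examine the behaviour of a_n along subsequences.
a_{2k} = 2k/(2k+7) -> 1. a_{2k+1} = -(2k+1)/(2k+8) -> -1.
Since these two subsequential limits are 1 and -1, distinct, the full sequence cannot converge (a convergent sequence has all subsequences tending to the same limit). So lim a_n does not exist.

DNE


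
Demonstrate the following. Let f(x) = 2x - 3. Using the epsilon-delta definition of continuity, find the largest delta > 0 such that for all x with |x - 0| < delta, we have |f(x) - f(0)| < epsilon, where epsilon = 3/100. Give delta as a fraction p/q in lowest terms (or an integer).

We compute f(0) = 2*(0) - 3 = -3.
|f(x) - f(0)| = |2x - 3 - (-3)| = |2(x - 0)| = 2|x - 0|.
We need 2|x - 0| < 3/100, i.e. |x - 0| < 3/100 / 2 = 3/200.
So any delta <= 3/200 works. Conversely, if delta > 3/200, then x = 0 + 3/200 satisfies |x - 0| = 3/200 < delta but |f(x) - f(0)| = 2 * 3/200 = 3/100, which is not < 3/100; so no larger delta works.
Hence the largest such delta is 3/200.

3/200


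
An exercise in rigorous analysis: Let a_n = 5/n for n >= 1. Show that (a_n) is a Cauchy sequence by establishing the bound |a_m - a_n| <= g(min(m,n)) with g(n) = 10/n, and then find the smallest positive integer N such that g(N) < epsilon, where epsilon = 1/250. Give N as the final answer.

For any m, n >= 1, by the triangle inequality:
|a_m - a_n| = |5/m - 5/n| <= 5*1/m + 5*1/n <= 10/min(m,n).
So g(n) = 10/n bounds the Cauchy difference. Since g(n) -> 0, (a_n) is Cauchy.
Now solve g(N) < 1/250: 10/N < 1/250 <=> N > 10 / (1/250) = 2500.
The smallest integer strictly greater than 2500 is N = 2501.
Check: g(2501) = 10/2501 = 10/2501 < 1/250; g(2500) = 1/250 >= 1/250. So N = 2501.

2501


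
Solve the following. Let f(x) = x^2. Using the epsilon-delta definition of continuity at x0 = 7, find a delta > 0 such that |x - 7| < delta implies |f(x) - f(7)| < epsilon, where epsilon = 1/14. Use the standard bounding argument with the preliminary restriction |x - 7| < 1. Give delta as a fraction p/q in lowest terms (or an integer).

Factor: |x^2 - (7)^2| = |x - 7| * |x + 7|.
Impose |x - 7| < 1 first. Then |x + 7| = |(x - 7) + 2*(7)| <= |x - 7| + 2*|7| < 1 + 14 = 15.
So |x^2 - (7)^2| < delta * 15.
We need delta * 15 <= 1/14, i.e. delta <= 1/14/15 = 1/210.
Since 1/210 < 1, this is tighter than 1; take delta = 1/210.
So delta = 1/210 works.

1/210


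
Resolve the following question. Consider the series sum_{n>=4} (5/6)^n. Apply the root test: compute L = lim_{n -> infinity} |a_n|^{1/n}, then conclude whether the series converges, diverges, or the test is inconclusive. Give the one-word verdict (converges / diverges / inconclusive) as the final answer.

Let a_n denote the general term. Form |a_n|^(1/n) and simplify:
|a_n|^(1/n) = 5/6
Take the limit as n -> infinity: L = 5/6.
Since L = 5/6 < 1, the root test implies convergence.

converges


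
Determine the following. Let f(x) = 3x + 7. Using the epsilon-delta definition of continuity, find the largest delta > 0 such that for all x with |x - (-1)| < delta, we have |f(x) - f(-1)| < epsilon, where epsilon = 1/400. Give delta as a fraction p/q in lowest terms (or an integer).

We compute f(-1) = 3*(-1) + 7 = 4.
|f(x) - f(-1)| = |3x + 7 - (4)| = |3(x - (-1))| = 3|x - (-1)|.
We need 3|x - (-1)| < 1/400, i.e. |x - (-1)| < 1/400 / 3 = 1/1200.
So any delta <= 1/1200 works. Conversely, if delta > 1/1200, then x = -1 + 1/1200 satisfies |x - (-1)| = 1/1200 < delta but |f(x) - f(-1)| = 3 * 1/1200 = 1/400, which is not < 1/400; so no larger delta works.
Hence the largest such delta is 1/1200.

1/1200


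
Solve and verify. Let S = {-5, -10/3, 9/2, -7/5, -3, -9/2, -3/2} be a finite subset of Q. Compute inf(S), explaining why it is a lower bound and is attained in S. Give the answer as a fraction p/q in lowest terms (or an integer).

S is finite, so inf(S) = min(S).
Sorted increasing:
-5, -9/2, -10/3, -3, -3/2, -7/5, 9/2
The extremum is -5.
For every x in S, x >= -5. And -5 is in S, so it is attained.
Therefore inf(S) = -5.

-5


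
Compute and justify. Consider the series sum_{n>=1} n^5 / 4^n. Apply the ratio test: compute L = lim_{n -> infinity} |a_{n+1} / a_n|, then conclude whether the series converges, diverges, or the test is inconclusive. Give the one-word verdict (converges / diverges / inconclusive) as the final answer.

Let a_n denote the general term. Form the ratio a_{n+1}/a_n and simplify:
a_{n+1}/a_n = (n + 1)^5/(4*n^5)
Take the limit as n -> infinity: L = 1/4.
Since L = 1/4 < 1, the ratio test implies the series converges.

converges


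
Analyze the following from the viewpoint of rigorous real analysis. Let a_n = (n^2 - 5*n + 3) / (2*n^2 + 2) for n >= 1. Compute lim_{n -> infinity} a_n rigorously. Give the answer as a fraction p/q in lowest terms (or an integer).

Divide numerator and denominator by n^2, the highest power:
numerator / n^2 = 1 - 5/n + 3/n^2
denominator / n^2 = 2 + 2/n^2
As n -> infinity, all terms of the form c/n^k (k >= 1) tend to 0.
So numerator / n^2 -> 1 and denominator / n^2 -> 2.
Therefore lim a_n = 1/2.

1/2


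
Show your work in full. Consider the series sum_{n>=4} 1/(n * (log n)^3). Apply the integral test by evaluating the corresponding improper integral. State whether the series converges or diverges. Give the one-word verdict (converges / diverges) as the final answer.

Let f(x) = 1/(x*log(x)^3). Then f is positive, continuous, and decreasing on [4, infinity), so the integral test applies.
Compute the improper integral int_{4}^infinity f(x) dx:
  antiderivative F(x) = -1/(2*log(x)^2).
  F(x) -> 0 as x -> infinity.  int = 0 - F(4) = 1/(2*log(4)^2) < infinity. By the integral test, the series converges.

converges


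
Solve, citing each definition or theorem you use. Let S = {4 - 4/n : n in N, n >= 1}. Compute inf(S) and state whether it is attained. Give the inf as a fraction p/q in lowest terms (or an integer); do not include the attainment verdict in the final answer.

Analysis:
- Values: 0, 2, 8/3, 3, ... strictly increasing.
- Minimum is 0 (n=1); inf = 0 (attained).
- 4 - 4/n -> 4 from below; sup = 4, not attained.
Conclusion: inf(S) = 0, attained in S.

0


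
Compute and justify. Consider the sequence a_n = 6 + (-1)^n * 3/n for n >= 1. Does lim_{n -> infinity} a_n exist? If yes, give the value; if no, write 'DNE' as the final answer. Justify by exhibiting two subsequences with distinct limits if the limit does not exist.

Examine the behaviour of a_n along subsequences.
Even-n subsequence a_{2k} = 6 + 3/(2k) -> 6. Odd-n subsequence a_{2k+1} = 6 - 3/(2k+1) -> 6. Both tend to 6, which suggests the limit is 6; verify directly.
|a_n - 6| = |(-1)^n * 3/n| = 3/n for every n >= 1.
Given epsilon > 0, choose a positive integer N > 3/epsilon. Then for all n >= N, |a_n - 6| = 3/n <= 3/N < epsilon.
So by the definition of the limit, lim a_n exists and equals 6.

6


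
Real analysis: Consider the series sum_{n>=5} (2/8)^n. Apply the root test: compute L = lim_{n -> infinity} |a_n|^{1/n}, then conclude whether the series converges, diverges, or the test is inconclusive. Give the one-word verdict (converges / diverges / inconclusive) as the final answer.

Let a_n denote the general term. Form |a_n|^(1/n) and simplify:
|a_n|^(1/n) = 1/4
Take the limit as n -> infinity: L = 1/4.
Since L = 1/4 < 1, the root test implies convergence.

converges


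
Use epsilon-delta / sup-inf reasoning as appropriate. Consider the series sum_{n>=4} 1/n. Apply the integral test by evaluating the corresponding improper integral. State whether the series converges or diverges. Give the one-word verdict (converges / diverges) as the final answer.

Let f(x) = 1/x. Then f is positive, continuous, and decreasing on [4, infinity), so the integral test applies.
Compute the improper integral int_{4}^infinity f(x) dx:
  antiderivative F(x) = log(x).
  As x -> infinity, log(x) -> infinity.
  So int = infinity - log(4) = infinity. By the integral test, the series diverges.

diverges


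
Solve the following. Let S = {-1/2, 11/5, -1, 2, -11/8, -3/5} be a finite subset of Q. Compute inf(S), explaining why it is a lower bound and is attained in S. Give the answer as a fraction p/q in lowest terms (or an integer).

S is finite, so inf(S) = min(S).
Sorted increasing:
-11/8, -1, -3/5, -1/2, 2, 11/5
The extremum is -11/8.
For every x in S, x >= -11/8. And -11/8 is in S, so it is attained.
Therefore inf(S) = -11/8.

-11/8


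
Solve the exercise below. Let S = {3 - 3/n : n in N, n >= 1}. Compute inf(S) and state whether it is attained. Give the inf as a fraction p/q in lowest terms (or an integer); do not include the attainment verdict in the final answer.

Analysis:
- Values: 0, 3/2, 2, 9/4, ... strictly increasing.
- Minimum is 0 (n=1); inf = 0 (attained).
- 3 - 3/n -> 3 from below; sup = 3, not attained.
Conclusion: inf(S) = 0, attained in S.

0


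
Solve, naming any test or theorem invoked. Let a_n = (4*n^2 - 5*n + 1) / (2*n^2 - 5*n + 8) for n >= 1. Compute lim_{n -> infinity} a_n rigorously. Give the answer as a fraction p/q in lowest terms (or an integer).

Divide numerator and denominator by n^2, the highest power:
numerator / n^2 = 4 - 5/n + n^(-2)
denominator / n^2 = 2 - 5/n + 8/n^2
As n -> infinity, all terms of the form c/n^k (k >= 1) tend to 0.
So numerator / n^2 -> 4 and denominator / n^2 -> 2.
Therefore lim a_n = 2.

2


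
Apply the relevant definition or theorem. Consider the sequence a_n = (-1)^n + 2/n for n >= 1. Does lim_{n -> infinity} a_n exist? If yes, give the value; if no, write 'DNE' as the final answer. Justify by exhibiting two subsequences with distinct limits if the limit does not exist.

Examine the behaviour of a_n along subsequences.
a_{2k} = 1 + 2/(2k) -> 1. a_{2k+1} = -1 + 2/(2k+1) -> -1.
Since these two subsequential limits are 1 and -1, distinct, the full sequence cannot converge (a convergent sequence has all subsequences tending to the same limit). So lim a_n does not exist.

DNE


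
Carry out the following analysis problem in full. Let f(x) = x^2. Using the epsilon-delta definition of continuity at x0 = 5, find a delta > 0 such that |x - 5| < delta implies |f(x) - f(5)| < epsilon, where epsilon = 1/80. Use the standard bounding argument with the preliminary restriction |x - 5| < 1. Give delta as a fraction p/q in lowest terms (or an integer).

Factor: |x^2 - (5)^2| = |x - 5| * |x + 5|.
Impose |x - 5| < 1 first. Then |x + 5| = |(x - 5) + 2*(5)| <= |x - 5| + 2*|5| < 1 + 10 = 11.
So |x^2 - (5)^2| < delta * 11.
We need delta * 11 <= 1/80, i.e. delta <= 1/80/11 = 1/880.
Since 1/880 < 1, this is tighter than 1; take delta = 1/880.
So delta = 1/880 works.

1/880


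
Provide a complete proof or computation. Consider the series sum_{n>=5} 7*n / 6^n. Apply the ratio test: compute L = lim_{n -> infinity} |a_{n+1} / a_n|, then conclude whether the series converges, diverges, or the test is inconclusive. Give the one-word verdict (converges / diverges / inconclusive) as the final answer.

Let a_n denote the general term. Form the ratio a_{n+1}/a_n and simplify:
a_{n+1}/a_n = (n + 1)/(6*n)
Take the limit as n -> infinity: L = 1/6.
Since L = 1/6 < 1, the ratio test implies the series converges.

converges


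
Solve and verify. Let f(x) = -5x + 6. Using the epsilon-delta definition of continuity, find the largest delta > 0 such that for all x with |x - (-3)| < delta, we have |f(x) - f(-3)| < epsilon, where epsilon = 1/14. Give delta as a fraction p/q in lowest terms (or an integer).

We compute f(-3) = -5*(-3) + 6 = 21.
|f(x) - f(-3)| = |-5x + 6 - (21)| = |-5(x - (-3))| = 5|x - (-3)|.
We need 5|x - (-3)| < 1/14, i.e. |x - (-3)| < 1/14 / 5 = 1/70.
So any delta <= 1/70 works. Conversely, if delta > 1/70, then x = -3 + 1/70 satisfies |x - (-3)| = 1/70 < delta but |f(x) - f(-3)| = 5 * 1/70 = 1/14, which is not < 1/14; so no larger delta works.
Hence the largest such delta is 1/70.

1/70


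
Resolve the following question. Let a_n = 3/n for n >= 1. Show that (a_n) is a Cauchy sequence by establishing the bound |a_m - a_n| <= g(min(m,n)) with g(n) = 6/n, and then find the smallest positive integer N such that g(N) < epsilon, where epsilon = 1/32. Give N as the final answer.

For any m, n >= 1, by the triangle inequality:
|a_m - a_n| = |3/m - 3/n| <= 3*1/m + 3*1/n <= 6/min(m,n).
So g(n) = 6/n bounds the Cauchy difference. Since g(n) -> 0, (a_n) is Cauchy.
Now solve g(N) < 1/32: 6/N < 1/32 <=> N > 6 / (1/32) = 192.
The smallest integer strictly greater than 192 is N = 193.
Check: g(193) = 6/193 = 6/193 < 1/32; g(192) = 1/32 >= 1/32. So N = 193.

193


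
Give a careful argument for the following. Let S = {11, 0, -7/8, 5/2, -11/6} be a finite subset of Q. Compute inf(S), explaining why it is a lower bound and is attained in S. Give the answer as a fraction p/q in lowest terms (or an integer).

S is finite, so inf(S) = min(S).
Sorted increasing:
-11/6, -7/8, 0, 5/2, 11
The extremum is -11/6.
For every x in S, x >= -11/6. And -11/6 is in S, so it is attained.
Therefore inf(S) = -11/6.

-11/6


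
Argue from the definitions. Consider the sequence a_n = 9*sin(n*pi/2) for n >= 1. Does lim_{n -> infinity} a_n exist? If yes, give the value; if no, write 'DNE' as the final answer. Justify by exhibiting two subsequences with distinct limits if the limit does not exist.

Examine the behaviour of a_n along subsequences.
a_{4k+1} = 9*sin(pi/2 + 2k*pi) = 9 -> 9. a_{4k+3} = 9*sin(3pi/2 + 2k*pi) = -9 -> -9.
Since these two subsequential limits are 9 and -9, distinct, the full sequence cannot converge (a convergent sequence has all subsequences tending to the same limit). So lim a_n does not exist.

DNE


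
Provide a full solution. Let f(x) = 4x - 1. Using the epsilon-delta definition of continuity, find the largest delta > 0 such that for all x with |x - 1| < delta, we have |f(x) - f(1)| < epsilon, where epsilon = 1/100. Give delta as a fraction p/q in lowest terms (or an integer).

We compute f(1) = 4*(1) - 1 = 3.
|f(x) - f(1)| = |4x - 1 - (3)| = |4(x - 1)| = 4|x - 1|.
We need 4|x - 1| < 1/100, i.e. |x - 1| < 1/100 / 4 = 1/400.
So any delta <= 1/400 works. Conversely, if delta > 1/400, then x = 1 + 1/400 satisfies |x - 1| = 1/400 < delta but |f(x) - f(1)| = 4 * 1/400 = 1/100, which is not < 1/100; so no larger delta works.
Hence the largest such delta is 1/400.

1/400


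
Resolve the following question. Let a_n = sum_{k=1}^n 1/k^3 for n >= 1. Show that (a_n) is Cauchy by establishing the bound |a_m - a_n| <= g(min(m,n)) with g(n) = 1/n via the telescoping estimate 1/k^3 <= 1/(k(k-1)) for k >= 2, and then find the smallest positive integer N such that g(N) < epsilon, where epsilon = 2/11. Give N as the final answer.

For m > n >= 1: |a_m - a_n| = sum_{k=n+1}^m 1/k^3.
Use 1/k^3 <= 1/(k(k-1)) = 1/(k-1) - 1/k for k >= 2 (which holds since k^3 >= k^2 >= k(k-1) for k >= 2):
sum_{k=n+1}^m 1/k^3 <= sum_{k=n+1}^m (1/(k-1) - 1/k) = 1/n - 1/m <= 1/n.
By symmetry the same bound holds with n,m swapped, so |a_m - a_n| <= 1/min(m,n) = g(min(m,n)). Since g(n) -> 0, (a_n) is Cauchy.
Now solve g(N) < 2/11: 1/N < 2/11 <=> N > 1/(2/11) = 11/2.
The smallest integer strictly greater than 11/2 is N = 6.
Check: g(6) = 1/6 < 2/11; g(5) = 1/5 >= 2/11. So N = 6.

6


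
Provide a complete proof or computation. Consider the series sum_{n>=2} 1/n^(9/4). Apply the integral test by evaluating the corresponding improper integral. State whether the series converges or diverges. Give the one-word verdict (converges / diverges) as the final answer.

Let f(x) = x^(-9/4). Then f is positive, continuous, and decreasing on [2, infinity), so the integral test applies.
Compute the improper integral int_{2}^infinity f(x) dx:
  antiderivative F(x) = -4/(5*x^(5/4)).
  As x -> infinity, F(x) -> 0 (since p = 9/4 > 1).
  So int = F(infinity) - F(2) = 0 - (-2^(3/4)/5) = 2^(3/4)/5.
  Finite, so by the integral test, the series converges.

converges


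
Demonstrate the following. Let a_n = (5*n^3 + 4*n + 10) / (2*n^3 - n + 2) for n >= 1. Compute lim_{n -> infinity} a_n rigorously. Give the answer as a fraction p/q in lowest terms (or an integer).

Divide numerator and denominator by n^3, the highest power:
numerator / n^3 = 5 + 4/n^2 + 10/n^3
denominator / n^3 = 2 - 1/n^2 + 2/n^3
As n -> infinity, all terms of the form c/n^k (k >= 1) tend to 0.
So numerator / n^3 -> 5 and denominator / n^3 -> 2.
Therefore lim a_n = 5/2.

5/2


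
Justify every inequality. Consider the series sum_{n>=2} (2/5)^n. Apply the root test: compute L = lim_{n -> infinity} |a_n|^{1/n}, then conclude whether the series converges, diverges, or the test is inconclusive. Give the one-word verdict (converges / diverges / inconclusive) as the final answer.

Let a_n denote the general term. Form |a_n|^(1/n) and simplify:
|a_n|^(1/n) = 2/5
Take the limit as n -> infinity: L = 2/5.
Since L = 2/5 < 1, the root test implies convergence.

converges


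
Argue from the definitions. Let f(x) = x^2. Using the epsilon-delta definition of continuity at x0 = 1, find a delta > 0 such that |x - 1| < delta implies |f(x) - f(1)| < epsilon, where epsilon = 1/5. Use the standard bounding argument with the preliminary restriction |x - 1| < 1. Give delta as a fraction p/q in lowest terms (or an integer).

Factor: |x^2 - (1)^2| = |x - 1| * |x + 1|.
Impose |x - 1| < 1 first. Then |x + 1| = |(x - 1) + 2*(1)| <= |x - 1| + 2*|1| < 1 + 2 = 3.
So |x^2 - (1)^2| < delta * 3.
We need delta * 3 <= 1/5, i.e. delta <= 1/5/3 = 1/15.
Since 1/15 < 1, this is tighter than 1; take delta = 1/15.
So delta = 1/15 works.

1/15


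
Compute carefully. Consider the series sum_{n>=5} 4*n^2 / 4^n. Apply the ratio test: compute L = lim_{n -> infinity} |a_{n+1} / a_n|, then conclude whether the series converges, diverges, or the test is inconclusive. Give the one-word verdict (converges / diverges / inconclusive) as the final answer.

Let a_n denote the general term. Form the ratio a_{n+1}/a_n and simplify:
a_{n+1}/a_n = (n + 1)^2/(4*n^2)
Take the limit as n -> infinity: L = 1/4.
Since L = 1/4 < 1, the ratio test implies the series converges.

converges


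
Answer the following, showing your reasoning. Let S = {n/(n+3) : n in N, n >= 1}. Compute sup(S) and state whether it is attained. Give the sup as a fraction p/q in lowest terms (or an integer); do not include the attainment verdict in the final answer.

Analysis:
- Values: 1/4, 2/5, 1/2, 4/7, ... strictly increasing.
- Minimum is 1/4 (n=1); inf = 1/4 (attained).
- n/(n+3) = 1 - 3/(n+3) -> 1 from below as n -> infinity, and never equals 1.
- So sup = 1 (not attained).
Conclusion: sup(S) = 1, not attained in S.

1
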